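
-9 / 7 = -1.29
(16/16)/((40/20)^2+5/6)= 6/29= 0.21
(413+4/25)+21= 10854/25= 434.16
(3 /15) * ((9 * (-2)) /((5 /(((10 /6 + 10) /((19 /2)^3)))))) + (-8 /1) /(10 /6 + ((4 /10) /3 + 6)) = -1384904 /1337505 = -1.04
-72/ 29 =-2.48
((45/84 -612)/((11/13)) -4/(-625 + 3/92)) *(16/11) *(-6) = 27921090408/4427269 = 6306.62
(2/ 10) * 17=17/ 5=3.40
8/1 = 8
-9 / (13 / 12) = -108 / 13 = -8.31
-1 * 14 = -14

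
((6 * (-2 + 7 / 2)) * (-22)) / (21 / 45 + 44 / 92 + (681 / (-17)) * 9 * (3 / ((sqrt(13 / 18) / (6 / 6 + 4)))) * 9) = 41832429210 / 733377326869336159 + 497241022323375 * sqrt(26) / 733377326869336159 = 0.00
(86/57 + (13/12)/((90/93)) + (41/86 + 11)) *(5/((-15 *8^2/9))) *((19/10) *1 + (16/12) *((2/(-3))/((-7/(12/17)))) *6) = -1.61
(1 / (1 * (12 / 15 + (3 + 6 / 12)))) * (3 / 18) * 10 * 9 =150 / 43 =3.49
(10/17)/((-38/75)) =-375/323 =-1.16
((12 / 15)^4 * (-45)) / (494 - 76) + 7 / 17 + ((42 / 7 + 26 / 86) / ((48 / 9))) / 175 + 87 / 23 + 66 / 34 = 300000289223 / 49194838000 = 6.10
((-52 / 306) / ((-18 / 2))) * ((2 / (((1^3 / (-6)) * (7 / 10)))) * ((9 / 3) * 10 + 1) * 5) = -161200 / 3213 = -50.17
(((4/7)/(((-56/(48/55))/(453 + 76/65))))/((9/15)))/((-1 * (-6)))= -118084/105105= -1.12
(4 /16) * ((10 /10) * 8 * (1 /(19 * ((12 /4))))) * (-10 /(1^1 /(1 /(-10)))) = 2 /57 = 0.04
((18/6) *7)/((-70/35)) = -10.50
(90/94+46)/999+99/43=4743248/2018979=2.35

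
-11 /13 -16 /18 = -203 /117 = -1.74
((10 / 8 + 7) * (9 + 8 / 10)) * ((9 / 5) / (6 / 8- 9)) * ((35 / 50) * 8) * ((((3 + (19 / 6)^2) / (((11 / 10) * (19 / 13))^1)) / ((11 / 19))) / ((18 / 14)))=-29277794 / 27225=-1075.40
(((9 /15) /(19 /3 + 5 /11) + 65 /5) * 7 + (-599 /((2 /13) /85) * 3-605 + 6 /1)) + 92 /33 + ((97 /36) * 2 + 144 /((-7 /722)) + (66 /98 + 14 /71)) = -55558876933201 /55107360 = -1008193.41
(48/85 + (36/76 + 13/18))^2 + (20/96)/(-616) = 3.10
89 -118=-29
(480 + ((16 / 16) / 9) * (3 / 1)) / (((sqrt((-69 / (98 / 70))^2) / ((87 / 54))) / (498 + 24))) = 8483167 / 1035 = 8196.30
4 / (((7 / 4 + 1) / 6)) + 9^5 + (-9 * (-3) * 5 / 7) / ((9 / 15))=4549920 / 77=59089.87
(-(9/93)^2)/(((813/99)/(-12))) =3564/260431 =0.01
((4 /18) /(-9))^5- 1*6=-20920706438 /3486784401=-6.00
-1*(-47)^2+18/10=-2207.20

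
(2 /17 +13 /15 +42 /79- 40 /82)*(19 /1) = 16134781 /825945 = 19.53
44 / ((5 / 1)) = 44 / 5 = 8.80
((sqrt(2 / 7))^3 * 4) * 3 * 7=24 * sqrt(14) / 7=12.83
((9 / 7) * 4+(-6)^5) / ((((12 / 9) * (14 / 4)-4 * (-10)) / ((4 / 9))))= -77.32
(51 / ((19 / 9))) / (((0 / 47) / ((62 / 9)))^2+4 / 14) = 3213 / 38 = 84.55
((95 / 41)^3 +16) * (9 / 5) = 17640999 / 344605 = 51.19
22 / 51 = 0.43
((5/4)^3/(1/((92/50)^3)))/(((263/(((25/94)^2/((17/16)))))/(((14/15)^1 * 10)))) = 851690/29629317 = 0.03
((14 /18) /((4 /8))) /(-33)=-14 /297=-0.05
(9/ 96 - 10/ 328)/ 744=83/ 976128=0.00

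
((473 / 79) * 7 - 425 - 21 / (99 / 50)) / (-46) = 513181 / 59961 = 8.56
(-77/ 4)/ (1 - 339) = 77/ 1352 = 0.06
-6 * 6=-36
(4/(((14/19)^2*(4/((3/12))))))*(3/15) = 361/3920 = 0.09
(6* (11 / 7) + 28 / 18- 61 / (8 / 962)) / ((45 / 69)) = -11230.54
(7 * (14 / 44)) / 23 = 49 / 506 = 0.10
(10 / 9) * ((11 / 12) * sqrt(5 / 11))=5 * sqrt(55) / 54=0.69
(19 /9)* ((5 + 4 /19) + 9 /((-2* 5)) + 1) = 1009 /90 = 11.21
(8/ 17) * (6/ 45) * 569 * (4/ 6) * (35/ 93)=127456/ 14229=8.96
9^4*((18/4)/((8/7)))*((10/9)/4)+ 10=229955/32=7186.09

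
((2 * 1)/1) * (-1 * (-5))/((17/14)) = 140/17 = 8.24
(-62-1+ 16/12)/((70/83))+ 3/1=-2945/42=-70.12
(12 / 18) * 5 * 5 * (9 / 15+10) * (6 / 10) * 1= 106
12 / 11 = 1.09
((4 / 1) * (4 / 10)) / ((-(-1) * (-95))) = -8 / 475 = -0.02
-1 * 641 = -641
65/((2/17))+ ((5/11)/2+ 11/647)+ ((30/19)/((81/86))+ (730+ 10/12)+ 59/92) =431924436925/335893932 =1285.90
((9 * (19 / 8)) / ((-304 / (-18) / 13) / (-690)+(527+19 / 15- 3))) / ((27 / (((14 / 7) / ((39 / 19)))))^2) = 788785 / 14884023726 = 0.00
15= 15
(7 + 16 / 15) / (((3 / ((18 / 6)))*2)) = 121 / 30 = 4.03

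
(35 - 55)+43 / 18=-317 / 18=-17.61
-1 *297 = -297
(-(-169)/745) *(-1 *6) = -1014/745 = -1.36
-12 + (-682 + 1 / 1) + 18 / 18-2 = -694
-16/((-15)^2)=-16/225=-0.07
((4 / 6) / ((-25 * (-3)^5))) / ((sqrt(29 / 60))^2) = 8 / 35235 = 0.00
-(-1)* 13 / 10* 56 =364 / 5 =72.80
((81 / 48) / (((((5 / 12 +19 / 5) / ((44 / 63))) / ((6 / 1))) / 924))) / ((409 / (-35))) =-1247400 / 9407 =-132.60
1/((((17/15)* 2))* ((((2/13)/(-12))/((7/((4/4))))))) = -4095/17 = -240.88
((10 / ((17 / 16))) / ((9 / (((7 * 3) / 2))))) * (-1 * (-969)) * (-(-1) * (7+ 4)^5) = 1713582640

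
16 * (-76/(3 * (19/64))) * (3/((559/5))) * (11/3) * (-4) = 901120/1677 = 537.34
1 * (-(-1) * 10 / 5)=2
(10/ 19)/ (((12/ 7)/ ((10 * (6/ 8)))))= 175/ 76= 2.30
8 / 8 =1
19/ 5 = 3.80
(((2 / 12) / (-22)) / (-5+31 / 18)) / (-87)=-1 / 37642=-0.00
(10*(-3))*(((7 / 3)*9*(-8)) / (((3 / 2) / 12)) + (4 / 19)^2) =14555040 / 361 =40318.67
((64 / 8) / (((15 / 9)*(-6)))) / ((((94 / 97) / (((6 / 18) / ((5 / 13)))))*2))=-1261 / 3525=-0.36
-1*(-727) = 727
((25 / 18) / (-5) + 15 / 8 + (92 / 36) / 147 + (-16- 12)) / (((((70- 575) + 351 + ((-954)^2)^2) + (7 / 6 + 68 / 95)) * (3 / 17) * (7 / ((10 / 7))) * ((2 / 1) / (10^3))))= -563762181250 / 30607247728053749151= -0.00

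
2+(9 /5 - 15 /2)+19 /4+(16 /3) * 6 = 661 /20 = 33.05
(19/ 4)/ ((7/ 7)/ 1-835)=-19/ 3336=-0.01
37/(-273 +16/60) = -555/4091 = -0.14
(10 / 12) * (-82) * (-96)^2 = -629760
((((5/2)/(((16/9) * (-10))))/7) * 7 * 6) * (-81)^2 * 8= -177147/4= -44286.75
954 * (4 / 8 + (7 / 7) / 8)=2385 / 4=596.25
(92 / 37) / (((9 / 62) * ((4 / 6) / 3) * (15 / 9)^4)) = 231012 / 23125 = 9.99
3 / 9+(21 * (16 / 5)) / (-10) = -479 / 75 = -6.39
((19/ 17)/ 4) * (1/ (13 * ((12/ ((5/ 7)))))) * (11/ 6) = 1045/ 445536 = 0.00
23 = 23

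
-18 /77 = -0.23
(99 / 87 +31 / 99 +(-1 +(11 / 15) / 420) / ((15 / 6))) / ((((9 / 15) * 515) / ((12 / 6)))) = 5284309 / 776246625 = 0.01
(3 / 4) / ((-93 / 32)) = -8 / 31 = -0.26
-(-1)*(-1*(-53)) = 53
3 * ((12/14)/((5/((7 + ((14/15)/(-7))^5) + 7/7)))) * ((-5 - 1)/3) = -24299872/2953125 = -8.23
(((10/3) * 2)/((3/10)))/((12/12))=200/9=22.22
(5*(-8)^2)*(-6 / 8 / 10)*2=-48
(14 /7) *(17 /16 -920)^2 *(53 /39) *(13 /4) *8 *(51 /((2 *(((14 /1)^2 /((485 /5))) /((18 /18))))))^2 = 93465288332470431 /9834496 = 9503820870.18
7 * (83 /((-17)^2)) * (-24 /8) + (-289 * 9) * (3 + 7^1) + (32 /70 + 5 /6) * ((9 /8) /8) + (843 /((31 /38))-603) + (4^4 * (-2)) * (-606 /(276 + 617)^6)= -520763005354442080890552965157 /20353837548021764582615680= -25585.49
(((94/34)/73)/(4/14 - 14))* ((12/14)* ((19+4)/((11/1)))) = -1081/218416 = -0.00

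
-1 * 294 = -294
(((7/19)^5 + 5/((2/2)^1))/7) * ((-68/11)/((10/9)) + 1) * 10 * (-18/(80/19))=14002752609/100347170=139.54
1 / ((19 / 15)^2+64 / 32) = 225 / 811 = 0.28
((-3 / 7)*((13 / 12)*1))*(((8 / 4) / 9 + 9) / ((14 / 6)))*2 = -1079 / 294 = -3.67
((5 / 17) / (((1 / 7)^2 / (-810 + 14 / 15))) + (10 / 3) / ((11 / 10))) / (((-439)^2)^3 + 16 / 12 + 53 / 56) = -366217824 / 224873360340114348797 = -0.00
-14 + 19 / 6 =-65 / 6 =-10.83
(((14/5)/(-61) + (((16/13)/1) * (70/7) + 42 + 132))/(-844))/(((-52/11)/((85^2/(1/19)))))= 13939946790/2175199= 6408.58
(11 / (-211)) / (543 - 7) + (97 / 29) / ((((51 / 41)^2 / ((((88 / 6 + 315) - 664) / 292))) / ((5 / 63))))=-0.20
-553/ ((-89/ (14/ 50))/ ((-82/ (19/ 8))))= -2539376/ 42275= -60.07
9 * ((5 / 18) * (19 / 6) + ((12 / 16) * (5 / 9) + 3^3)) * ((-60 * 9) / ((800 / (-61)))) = 104859 / 10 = 10485.90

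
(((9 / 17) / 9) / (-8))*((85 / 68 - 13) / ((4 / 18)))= 423 / 1088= 0.39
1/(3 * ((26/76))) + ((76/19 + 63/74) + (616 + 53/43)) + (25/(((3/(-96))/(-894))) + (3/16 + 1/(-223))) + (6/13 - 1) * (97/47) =7448393475369883/10405369104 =715822.13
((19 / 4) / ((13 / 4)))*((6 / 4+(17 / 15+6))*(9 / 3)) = 37.85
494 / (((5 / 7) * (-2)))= -1729 / 5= -345.80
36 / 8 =9 / 2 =4.50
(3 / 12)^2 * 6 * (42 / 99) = 7 / 44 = 0.16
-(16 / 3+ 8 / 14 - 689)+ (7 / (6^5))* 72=516469 / 756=683.16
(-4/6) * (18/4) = -3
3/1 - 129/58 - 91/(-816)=20999/23664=0.89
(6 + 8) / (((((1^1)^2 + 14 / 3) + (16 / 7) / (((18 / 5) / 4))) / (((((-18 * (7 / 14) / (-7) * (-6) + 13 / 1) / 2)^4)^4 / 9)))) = 1073778.11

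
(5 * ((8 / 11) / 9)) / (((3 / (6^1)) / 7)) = 560 / 99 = 5.66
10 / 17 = 0.59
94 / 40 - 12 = -9.65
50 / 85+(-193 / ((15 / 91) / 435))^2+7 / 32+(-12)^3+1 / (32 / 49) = 17640151401827 / 68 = 259413991203.34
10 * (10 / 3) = 100 / 3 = 33.33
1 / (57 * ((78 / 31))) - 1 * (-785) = 3490141 / 4446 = 785.01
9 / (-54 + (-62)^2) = 9 / 3790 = 0.00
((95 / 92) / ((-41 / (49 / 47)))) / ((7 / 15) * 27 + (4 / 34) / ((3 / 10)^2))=-3561075 / 1886124476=-0.00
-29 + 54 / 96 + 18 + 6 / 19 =-3077 / 304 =-10.12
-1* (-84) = 84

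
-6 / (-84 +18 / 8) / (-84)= -2 / 2289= -0.00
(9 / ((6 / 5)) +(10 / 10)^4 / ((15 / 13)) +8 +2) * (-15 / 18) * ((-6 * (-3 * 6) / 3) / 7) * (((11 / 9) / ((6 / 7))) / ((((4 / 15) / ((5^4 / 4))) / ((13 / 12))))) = -246228125 / 3456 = -71246.56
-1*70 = -70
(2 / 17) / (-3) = -2 / 51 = -0.04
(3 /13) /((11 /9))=27 /143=0.19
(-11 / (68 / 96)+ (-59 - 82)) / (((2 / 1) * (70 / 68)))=-2661 / 35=-76.03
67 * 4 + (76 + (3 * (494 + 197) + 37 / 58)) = 140223 / 58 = 2417.64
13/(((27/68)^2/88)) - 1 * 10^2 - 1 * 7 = 5211853/729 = 7149.32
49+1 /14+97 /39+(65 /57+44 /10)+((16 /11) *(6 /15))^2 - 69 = -120949253 /10460450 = -11.56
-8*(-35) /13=280 /13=21.54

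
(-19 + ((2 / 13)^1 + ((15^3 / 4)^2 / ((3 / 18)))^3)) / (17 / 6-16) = -1556220149677276610951805 / 262912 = -5919167438828492464.98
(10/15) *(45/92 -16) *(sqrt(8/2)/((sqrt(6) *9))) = -1427 *sqrt(6)/3726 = -0.94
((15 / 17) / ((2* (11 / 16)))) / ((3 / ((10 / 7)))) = 400 / 1309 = 0.31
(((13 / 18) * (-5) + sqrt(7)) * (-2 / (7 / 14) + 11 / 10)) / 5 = 377 / 180- 29 * sqrt(7) / 50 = 0.56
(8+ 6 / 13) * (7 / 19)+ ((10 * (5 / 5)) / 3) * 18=15590 / 247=63.12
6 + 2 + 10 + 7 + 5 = 30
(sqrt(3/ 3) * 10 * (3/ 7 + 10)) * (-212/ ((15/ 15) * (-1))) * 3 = 464280/ 7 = 66325.71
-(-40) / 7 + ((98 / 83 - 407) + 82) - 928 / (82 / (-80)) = 13989141 / 23821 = 587.26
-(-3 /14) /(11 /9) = 27 /154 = 0.18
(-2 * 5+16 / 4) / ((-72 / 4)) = 1 / 3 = 0.33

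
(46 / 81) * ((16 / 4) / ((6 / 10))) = 920 / 243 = 3.79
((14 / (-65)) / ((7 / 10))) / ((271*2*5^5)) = -2 / 11009375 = -0.00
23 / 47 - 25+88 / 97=-107608 / 4559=-23.60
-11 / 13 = -0.85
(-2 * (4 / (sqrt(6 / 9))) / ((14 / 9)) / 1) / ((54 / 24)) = -8 * sqrt(6) / 7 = -2.80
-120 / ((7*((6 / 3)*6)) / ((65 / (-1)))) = 650 / 7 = 92.86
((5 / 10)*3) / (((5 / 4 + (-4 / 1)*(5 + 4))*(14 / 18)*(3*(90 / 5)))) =-1 / 973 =-0.00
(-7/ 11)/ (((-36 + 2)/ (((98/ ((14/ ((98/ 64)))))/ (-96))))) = -2401/ 1148928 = -0.00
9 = 9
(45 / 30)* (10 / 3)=5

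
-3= -3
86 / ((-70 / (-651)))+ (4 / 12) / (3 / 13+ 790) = 123245246 / 154095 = 799.80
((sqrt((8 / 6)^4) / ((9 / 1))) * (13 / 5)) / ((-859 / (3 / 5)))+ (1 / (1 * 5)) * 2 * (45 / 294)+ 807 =22929749258 / 28411425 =807.06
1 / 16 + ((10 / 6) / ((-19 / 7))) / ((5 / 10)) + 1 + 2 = 1673 / 912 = 1.83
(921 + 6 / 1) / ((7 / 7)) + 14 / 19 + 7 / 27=476062 / 513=928.00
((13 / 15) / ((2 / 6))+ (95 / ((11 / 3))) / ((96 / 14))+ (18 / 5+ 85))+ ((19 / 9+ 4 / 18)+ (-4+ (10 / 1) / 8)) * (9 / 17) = 1417577 / 14960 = 94.76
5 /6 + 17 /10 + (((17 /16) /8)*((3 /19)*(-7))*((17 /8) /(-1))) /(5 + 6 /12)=4157339 /1605120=2.59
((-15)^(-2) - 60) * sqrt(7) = -13499 * sqrt(7) / 225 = -158.73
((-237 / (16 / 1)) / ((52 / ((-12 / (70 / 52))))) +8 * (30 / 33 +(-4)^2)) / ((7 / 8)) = 424461 / 2695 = 157.50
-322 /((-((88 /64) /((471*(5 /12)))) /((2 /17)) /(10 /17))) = 3180.50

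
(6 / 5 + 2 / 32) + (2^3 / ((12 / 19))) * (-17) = -214.07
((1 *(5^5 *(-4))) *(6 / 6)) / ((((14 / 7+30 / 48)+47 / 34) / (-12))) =4080000 / 109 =37431.19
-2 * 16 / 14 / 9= -16 / 63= -0.25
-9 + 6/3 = -7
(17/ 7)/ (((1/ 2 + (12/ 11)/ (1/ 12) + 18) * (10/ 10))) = 374/ 4865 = 0.08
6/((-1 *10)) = -3/5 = -0.60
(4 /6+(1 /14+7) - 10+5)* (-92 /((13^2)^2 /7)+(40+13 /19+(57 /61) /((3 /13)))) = 85101564575 /695146179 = 122.42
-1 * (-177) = 177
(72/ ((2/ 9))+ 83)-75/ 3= 382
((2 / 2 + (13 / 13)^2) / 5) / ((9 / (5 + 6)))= 22 / 45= 0.49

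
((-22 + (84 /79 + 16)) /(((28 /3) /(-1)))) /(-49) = -585 /54194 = -0.01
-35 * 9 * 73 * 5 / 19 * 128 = -14716800 / 19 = -774568.42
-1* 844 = -844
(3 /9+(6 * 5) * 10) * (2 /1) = 1802 /3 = 600.67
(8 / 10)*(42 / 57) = 56 / 95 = 0.59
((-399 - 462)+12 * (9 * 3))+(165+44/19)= -7024/19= -369.68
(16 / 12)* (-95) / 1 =-380 / 3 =-126.67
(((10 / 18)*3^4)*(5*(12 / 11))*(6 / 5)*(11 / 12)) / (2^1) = 135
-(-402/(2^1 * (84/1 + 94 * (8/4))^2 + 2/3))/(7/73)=44019/1553671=0.03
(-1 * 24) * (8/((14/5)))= -480/7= -68.57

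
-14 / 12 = -7 / 6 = -1.17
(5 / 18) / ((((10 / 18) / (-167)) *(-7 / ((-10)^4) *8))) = 104375 / 7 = 14910.71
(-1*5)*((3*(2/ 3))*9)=-90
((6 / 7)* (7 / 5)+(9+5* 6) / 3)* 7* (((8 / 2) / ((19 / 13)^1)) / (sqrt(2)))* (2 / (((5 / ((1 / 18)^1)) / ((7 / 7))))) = 12922* sqrt(2) / 4275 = 4.27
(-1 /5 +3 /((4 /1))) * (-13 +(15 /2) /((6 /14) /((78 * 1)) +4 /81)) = 275132 /4045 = 68.02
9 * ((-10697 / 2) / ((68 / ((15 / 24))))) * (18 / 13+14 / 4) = -61133355 / 28288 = -2161.11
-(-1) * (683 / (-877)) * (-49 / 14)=2.73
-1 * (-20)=20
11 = 11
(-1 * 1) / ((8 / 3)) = -3 / 8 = -0.38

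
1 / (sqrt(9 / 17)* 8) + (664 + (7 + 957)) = sqrt(17) / 24 + 1628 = 1628.17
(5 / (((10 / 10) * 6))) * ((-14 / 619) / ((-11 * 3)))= 35 / 61281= 0.00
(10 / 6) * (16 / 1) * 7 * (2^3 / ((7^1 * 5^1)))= 128 / 3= 42.67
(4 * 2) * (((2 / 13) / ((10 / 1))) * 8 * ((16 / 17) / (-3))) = -1024 / 3315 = -0.31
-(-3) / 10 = 3 / 10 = 0.30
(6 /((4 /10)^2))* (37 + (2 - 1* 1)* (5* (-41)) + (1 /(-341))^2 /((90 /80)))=-2197710800 /348843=-6300.00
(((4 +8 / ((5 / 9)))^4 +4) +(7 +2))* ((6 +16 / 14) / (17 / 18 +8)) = 91545.95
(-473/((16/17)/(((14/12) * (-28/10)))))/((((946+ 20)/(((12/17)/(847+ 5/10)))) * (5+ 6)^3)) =301/283031100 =0.00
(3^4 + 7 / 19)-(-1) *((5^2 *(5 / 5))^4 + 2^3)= 7423573 / 19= 390714.37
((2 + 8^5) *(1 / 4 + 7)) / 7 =475165 / 14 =33940.36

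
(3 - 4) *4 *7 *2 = -56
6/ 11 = 0.55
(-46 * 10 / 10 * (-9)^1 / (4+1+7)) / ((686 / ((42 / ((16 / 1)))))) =207 / 1568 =0.13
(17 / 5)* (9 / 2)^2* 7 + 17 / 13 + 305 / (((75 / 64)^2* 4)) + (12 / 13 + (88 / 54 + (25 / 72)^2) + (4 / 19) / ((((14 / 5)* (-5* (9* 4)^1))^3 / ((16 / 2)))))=541.45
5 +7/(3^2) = 52/9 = 5.78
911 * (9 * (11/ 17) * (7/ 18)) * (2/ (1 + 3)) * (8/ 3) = 140294/ 51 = 2750.86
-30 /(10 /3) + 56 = 47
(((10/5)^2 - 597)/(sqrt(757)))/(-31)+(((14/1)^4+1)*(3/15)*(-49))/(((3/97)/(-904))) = 593*sqrt(757)/23467+165066784904/15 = 11004452327.63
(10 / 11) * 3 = 30 / 11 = 2.73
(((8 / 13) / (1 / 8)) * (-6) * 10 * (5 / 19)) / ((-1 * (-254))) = -9600 / 31369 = -0.31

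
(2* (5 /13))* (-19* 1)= -190 /13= -14.62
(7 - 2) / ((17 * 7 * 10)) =0.00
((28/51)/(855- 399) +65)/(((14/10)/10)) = 464.29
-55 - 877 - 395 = -1327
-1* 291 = -291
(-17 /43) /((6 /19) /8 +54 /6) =-0.04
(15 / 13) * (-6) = -90 / 13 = -6.92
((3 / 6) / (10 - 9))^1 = 1 / 2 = 0.50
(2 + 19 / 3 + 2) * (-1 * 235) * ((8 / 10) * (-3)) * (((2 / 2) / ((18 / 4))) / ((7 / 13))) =151528 / 63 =2405.21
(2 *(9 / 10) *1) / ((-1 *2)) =-9 / 10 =-0.90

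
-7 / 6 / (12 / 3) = -7 / 24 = -0.29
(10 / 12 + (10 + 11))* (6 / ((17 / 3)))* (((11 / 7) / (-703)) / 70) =-4323 / 5855990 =-0.00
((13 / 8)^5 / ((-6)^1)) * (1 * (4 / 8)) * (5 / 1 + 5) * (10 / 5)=-1856465 / 98304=-18.88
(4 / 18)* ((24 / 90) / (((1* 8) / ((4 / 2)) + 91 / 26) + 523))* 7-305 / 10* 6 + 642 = 65744977 / 143235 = 459.00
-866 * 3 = -2598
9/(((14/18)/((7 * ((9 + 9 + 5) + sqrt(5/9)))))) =27 * sqrt(5) + 1863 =1923.37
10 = 10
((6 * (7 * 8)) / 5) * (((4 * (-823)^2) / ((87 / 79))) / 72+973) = 3081831704 / 1305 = 2361556.86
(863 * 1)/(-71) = -863/71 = -12.15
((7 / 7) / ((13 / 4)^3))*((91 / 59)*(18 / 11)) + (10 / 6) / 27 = 1201589 / 8884161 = 0.14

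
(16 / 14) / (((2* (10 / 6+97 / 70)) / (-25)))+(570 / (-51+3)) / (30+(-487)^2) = -5692836895 / 1216356472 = -4.68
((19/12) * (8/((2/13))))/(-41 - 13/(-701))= -2.01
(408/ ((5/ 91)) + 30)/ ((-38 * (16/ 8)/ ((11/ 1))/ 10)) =-10791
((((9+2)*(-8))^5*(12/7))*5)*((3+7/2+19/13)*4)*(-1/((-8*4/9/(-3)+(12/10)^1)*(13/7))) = 384716567347200/1183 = 325204198941.00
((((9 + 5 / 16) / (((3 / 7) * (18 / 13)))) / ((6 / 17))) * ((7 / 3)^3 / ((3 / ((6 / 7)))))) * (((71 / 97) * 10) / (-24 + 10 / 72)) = -4009599685 / 80989956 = -49.51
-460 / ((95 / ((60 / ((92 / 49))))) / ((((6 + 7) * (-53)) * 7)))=14179620 / 19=746295.79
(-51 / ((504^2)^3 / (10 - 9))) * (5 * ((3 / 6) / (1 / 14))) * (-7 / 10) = 17 / 222995387252736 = 0.00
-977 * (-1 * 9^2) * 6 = 474822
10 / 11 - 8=-78 / 11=-7.09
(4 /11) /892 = 0.00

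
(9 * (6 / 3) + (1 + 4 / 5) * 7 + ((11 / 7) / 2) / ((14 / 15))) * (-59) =-1855.07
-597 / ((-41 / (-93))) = -55521 / 41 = -1354.17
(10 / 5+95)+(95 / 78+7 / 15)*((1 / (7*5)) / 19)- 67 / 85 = 141401343 / 1469650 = 96.21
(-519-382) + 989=88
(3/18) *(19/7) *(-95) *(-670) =604675/21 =28794.05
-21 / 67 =-0.31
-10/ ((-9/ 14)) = 140/ 9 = 15.56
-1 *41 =-41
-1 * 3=-3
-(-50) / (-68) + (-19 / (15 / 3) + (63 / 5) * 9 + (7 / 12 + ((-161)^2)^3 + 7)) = 17764599791178997 / 1020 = 17416274305077.45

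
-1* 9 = -9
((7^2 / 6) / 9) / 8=49 / 432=0.11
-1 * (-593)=593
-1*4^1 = -4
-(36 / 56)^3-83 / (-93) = 159955 / 255192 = 0.63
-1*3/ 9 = -1/ 3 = -0.33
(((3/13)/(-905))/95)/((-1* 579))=1/215711275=0.00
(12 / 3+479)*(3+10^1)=6279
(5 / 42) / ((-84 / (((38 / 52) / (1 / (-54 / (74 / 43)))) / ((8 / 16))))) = 12255 / 188552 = 0.06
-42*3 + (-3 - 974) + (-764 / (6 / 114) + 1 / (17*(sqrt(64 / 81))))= -2124175 / 136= -15618.93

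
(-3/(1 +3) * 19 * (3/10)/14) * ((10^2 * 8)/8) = -855/28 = -30.54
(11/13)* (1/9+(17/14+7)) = 11539/1638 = 7.04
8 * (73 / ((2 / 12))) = 3504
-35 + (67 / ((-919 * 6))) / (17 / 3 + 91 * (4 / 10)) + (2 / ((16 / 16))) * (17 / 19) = -33.21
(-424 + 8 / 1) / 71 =-416 / 71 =-5.86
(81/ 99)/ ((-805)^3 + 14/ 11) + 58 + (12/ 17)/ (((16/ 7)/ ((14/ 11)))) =41772629953171/ 715369916338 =58.39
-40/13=-3.08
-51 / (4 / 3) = -153 / 4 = -38.25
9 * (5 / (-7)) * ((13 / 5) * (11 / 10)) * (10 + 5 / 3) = -429 / 2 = -214.50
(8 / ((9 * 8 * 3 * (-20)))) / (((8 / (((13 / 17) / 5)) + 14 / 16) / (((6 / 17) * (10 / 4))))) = -26 / 846243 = -0.00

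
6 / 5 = 1.20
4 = 4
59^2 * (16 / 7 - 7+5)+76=7494 / 7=1070.57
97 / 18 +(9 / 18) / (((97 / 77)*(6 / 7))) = 20435 / 3492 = 5.85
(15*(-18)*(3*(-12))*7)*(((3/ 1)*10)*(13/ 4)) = 6633900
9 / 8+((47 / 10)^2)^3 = 10780340329 / 1000000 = 10780.34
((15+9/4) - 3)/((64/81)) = 4617/256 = 18.04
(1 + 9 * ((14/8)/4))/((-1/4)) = -79/4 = -19.75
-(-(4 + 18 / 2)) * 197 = 2561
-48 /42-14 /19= -250 /133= -1.88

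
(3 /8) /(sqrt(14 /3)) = 3 * sqrt(42) /112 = 0.17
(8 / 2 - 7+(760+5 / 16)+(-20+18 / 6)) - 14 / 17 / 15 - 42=2848891 / 4080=698.26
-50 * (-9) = 450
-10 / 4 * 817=-4085 / 2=-2042.50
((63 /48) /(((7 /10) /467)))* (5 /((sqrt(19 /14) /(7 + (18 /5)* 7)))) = 1127805* sqrt(266) /152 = 121012.78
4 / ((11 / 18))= 72 / 11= 6.55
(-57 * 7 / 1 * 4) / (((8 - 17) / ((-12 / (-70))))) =30.40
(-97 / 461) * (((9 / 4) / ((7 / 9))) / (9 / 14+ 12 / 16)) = -0.44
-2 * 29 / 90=-29 / 45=-0.64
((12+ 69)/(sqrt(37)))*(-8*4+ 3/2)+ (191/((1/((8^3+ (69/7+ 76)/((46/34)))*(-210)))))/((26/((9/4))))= -2388954465/1196 - 4941*sqrt(37)/74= -1997859.71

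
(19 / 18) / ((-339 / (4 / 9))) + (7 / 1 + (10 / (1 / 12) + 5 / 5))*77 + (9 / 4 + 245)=1109700415 / 109836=10103.25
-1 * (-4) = 4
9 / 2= 4.50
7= 7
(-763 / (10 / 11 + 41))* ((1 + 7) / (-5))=67144 / 2305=29.13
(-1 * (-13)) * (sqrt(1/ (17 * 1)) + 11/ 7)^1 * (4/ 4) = 13 * sqrt(17)/ 17 + 143/ 7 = 23.58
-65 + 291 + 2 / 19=4296 / 19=226.11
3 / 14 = 0.21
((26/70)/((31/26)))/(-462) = -169/250635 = -0.00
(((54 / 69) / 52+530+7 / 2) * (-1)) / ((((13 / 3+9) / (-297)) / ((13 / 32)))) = 142133211 / 29440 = 4827.89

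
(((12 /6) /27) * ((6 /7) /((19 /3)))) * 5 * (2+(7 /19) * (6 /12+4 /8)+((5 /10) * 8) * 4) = 6980 /7581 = 0.92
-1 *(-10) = 10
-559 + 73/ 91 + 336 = -20220/ 91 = -222.20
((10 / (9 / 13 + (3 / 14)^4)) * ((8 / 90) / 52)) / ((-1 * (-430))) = 0.00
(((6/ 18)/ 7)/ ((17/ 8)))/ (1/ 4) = 32/ 357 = 0.09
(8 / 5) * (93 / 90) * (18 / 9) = 3.31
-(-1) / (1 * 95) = 1 / 95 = 0.01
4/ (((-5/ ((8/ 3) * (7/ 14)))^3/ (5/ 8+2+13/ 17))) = -14752/ 57375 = -0.26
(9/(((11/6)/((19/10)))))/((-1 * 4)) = -513/220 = -2.33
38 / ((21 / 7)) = 38 / 3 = 12.67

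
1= 1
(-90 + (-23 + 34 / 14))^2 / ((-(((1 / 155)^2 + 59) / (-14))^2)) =-9605195600625 / 13953043129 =-688.39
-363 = -363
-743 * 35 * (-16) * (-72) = -29957760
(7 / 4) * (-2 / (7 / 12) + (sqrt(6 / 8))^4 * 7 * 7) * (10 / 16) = 13515 / 512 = 26.40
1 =1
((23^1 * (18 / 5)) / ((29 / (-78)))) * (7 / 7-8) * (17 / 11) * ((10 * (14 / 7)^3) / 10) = 30741984 / 1595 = 19273.97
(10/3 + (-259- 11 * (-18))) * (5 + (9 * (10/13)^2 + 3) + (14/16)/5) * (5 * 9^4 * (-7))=241706131191/1352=178776724.25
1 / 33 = 0.03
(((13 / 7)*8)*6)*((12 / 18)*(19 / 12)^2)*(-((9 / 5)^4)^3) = -294542625490074 / 1708984375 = -172349.51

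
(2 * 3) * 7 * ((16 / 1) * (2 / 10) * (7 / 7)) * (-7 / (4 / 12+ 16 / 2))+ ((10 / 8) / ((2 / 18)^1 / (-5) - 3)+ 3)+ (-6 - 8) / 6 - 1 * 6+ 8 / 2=-23387159 / 204000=-114.64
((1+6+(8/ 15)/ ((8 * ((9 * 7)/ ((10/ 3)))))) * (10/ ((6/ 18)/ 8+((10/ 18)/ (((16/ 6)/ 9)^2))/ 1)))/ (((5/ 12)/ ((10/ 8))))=2541440/ 77049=32.98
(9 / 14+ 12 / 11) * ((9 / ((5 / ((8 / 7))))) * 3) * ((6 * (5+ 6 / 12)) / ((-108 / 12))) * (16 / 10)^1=-76896 / 1225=-62.77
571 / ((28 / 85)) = 48535 / 28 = 1733.39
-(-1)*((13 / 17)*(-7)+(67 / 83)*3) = -4136 / 1411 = -2.93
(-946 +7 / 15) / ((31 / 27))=-127647 / 155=-823.53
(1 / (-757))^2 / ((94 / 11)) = 11 / 53866606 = 0.00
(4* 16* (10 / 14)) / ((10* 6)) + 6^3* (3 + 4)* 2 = 63520 / 21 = 3024.76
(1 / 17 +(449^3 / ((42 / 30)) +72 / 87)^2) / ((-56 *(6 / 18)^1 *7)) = -4392929586001990521303 / 137308388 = -31993162617290.29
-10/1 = -10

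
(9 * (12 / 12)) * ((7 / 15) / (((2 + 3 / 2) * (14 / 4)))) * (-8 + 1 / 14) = -666 / 245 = -2.72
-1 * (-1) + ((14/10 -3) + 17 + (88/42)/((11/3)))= 594/35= 16.97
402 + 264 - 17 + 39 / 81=17536 / 27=649.48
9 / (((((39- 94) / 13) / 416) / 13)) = -632736 / 55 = -11504.29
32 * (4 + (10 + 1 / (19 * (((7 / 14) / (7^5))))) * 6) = 6492800 / 19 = 341726.32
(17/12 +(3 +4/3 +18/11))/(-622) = -325/27368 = -0.01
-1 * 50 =-50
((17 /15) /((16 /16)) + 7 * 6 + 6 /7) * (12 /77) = 18476 /2695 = 6.86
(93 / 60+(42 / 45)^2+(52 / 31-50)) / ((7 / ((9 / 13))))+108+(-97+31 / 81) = 156363469 / 22850100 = 6.84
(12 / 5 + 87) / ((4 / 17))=7599 / 20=379.95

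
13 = 13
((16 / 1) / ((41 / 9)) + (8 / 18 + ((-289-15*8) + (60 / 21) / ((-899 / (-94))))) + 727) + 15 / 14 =1501605377 / 4644234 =323.33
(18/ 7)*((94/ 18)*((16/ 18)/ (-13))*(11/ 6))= -4136/ 2457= -1.68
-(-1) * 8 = 8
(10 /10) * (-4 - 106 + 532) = 422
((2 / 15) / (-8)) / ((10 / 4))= -1 / 150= -0.01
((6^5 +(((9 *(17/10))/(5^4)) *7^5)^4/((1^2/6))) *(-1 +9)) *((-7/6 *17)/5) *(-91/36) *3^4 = 4261450089885956662825035719541/3814697265625000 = 1117113572363064.22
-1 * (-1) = 1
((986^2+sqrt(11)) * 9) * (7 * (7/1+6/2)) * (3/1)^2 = 5670 * sqrt(11)+5512351320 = 5512370125.26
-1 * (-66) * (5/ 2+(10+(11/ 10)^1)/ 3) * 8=16368/ 5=3273.60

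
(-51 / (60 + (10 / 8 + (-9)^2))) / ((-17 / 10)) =120 / 569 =0.21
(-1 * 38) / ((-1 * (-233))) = -38 / 233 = -0.16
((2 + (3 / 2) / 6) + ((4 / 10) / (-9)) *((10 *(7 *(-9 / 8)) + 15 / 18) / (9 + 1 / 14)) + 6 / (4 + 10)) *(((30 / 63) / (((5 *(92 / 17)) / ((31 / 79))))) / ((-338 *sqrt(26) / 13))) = -154846829 *sqrt(26) / 4953092403168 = -0.00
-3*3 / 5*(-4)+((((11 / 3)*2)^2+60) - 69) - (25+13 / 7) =25.12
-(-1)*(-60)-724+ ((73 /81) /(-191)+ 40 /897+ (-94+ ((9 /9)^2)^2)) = -4056667580 /4625829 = -876.96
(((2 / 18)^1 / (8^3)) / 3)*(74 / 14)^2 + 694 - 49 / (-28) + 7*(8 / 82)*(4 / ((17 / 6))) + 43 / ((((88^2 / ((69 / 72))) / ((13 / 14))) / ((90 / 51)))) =19901200396877 / 28563929856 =696.72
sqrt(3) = 1.73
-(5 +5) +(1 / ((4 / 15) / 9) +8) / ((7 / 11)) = 1557 / 28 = 55.61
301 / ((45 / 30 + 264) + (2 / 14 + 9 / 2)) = 2107 / 1891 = 1.11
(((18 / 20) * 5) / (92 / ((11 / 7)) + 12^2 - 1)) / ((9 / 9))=33 / 1478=0.02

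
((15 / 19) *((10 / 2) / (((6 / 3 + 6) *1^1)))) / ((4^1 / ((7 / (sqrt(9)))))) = 175 / 608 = 0.29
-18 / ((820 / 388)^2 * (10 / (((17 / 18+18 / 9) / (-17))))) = 498677 / 7144250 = 0.07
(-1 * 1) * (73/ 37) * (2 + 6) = -584/ 37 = -15.78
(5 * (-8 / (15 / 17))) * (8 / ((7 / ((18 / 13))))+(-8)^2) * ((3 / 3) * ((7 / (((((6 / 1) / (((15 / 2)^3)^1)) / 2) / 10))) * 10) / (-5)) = 760920000 / 13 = 58532307.69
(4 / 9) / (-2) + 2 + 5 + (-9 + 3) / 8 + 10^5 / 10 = 360217 / 36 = 10006.03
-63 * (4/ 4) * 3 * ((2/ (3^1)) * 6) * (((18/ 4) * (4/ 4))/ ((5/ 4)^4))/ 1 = -870912/ 625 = -1393.46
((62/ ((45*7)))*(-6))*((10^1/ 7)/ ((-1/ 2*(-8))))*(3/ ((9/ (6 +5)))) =-682/ 441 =-1.55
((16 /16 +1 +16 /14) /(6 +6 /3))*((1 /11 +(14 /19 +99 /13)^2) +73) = 95866895 /1708252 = 56.12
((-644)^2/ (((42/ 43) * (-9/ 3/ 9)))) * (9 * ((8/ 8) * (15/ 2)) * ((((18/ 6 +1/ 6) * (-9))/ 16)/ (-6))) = -408422385/ 16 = -25526399.06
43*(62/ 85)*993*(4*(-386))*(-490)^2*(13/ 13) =-196281263653440/ 17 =-11545956685496.47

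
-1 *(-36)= 36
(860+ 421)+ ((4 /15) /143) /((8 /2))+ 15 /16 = 43996111 /34320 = 1281.94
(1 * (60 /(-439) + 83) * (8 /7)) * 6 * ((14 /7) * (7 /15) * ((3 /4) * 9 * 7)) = 55002024 /2195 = 25057.87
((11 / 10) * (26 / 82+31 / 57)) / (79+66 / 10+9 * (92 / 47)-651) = -520102 / 300839673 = -0.00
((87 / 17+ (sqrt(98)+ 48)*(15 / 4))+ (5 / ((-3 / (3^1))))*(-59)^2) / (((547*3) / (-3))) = 292738 / 9299 - 105*sqrt(2) / 2188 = 31.41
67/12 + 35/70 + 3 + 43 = 625/12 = 52.08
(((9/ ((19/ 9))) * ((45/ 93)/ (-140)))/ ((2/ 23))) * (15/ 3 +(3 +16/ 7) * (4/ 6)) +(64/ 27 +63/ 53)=698706997/ 330400728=2.11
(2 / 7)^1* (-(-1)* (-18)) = -36 / 7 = -5.14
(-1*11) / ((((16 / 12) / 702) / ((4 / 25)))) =-926.64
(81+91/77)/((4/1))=226/11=20.55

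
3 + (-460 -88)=-545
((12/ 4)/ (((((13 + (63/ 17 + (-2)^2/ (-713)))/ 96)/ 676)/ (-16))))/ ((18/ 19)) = -4981827968/ 25303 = -196886.85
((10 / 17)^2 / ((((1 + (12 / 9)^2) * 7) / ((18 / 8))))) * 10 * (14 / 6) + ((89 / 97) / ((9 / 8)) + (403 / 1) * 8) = 813847006 / 252297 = 3225.75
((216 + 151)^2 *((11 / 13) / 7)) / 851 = 1481579 / 77441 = 19.13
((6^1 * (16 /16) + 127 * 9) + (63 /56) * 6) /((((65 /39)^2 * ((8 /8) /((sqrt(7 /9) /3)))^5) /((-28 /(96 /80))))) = -21.31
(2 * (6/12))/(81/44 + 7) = 44/389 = 0.11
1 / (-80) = -1 / 80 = -0.01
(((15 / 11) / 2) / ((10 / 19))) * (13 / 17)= 741 / 748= 0.99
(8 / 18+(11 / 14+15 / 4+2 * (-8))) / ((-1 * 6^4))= 2777 / 326592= 0.01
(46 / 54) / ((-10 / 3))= -23 / 90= -0.26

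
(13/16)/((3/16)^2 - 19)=-208/4855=-0.04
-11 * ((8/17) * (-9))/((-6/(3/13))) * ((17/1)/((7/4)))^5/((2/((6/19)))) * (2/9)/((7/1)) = -22578733056/29059303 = -776.99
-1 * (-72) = 72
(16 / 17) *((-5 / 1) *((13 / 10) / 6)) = -52 / 51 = -1.02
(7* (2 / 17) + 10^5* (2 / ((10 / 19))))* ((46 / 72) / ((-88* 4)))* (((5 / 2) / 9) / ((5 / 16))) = -2251217 / 3672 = -613.08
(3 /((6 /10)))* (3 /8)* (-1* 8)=-15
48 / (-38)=-24 / 19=-1.26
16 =16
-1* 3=-3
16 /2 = 8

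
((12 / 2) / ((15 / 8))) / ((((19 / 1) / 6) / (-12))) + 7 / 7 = -1057 / 95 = -11.13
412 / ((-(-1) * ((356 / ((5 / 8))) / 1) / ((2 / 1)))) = 515 / 356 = 1.45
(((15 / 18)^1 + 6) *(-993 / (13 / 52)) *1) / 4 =-13571 / 2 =-6785.50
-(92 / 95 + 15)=-1517 / 95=-15.97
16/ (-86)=-8/ 43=-0.19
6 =6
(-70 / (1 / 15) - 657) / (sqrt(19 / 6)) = -1707 * sqrt(114) / 19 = -959.25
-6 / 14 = -3 / 7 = -0.43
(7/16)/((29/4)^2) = 7/841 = 0.01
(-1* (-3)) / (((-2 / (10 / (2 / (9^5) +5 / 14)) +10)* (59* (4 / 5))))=31000725 / 4842605186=0.01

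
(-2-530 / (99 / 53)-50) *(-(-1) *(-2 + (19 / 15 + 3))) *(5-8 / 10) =-7910644 / 2475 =-3196.22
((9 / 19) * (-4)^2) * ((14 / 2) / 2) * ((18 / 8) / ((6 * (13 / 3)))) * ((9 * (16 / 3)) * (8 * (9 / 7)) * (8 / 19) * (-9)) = -20155392 / 4693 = -4294.78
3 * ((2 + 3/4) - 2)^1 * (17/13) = 153/52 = 2.94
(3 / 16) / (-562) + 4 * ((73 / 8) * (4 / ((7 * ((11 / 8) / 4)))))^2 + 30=50667798085 / 53313568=950.37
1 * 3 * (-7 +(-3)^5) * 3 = -2250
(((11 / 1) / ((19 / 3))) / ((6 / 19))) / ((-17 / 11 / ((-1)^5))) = 121 / 34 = 3.56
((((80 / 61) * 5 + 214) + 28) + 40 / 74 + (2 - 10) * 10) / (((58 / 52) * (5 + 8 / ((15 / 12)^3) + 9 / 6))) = 14.31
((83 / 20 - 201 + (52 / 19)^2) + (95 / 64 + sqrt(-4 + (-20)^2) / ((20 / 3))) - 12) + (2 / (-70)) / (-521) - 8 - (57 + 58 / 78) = -872863728241 / 3286151232 + 9 *sqrt(11) / 10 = -262.63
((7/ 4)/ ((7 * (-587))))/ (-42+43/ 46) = 23/ 2217686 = 0.00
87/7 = 12.43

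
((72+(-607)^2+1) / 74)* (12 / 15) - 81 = 722059 / 185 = 3903.02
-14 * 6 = -84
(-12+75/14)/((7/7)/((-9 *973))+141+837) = -116343/17128690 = -0.01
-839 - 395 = -1234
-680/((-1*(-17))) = -40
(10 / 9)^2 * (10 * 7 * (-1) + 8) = -76.54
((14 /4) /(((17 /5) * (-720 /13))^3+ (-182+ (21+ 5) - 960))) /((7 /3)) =-2197 /9781727496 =-0.00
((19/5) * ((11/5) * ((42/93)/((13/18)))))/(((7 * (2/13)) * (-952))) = -1881/368900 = -0.01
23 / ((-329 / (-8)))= 184 / 329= 0.56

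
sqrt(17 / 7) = sqrt(119) / 7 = 1.56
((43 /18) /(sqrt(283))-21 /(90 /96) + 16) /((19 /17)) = -544 /95 + 731 * sqrt(283) /96786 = -5.60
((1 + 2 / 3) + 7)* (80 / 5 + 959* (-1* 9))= -223990 / 3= -74663.33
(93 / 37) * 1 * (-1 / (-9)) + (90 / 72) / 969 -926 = -132759275 / 143412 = -925.72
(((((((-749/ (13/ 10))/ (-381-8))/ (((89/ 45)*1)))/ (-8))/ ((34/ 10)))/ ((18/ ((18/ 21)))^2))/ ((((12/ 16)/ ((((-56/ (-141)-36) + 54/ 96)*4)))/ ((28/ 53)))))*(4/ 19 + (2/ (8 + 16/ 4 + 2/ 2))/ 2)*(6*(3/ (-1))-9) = -225206417625/ 4707632608757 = -0.05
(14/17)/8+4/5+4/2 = 2.90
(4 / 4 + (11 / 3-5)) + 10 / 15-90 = -269 / 3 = -89.67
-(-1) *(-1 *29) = -29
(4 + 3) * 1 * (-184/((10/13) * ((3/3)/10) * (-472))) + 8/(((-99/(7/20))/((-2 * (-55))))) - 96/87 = 481373/15399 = 31.26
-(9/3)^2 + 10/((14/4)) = -43/7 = -6.14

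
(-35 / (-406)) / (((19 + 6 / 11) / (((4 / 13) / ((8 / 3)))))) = 33 / 64844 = 0.00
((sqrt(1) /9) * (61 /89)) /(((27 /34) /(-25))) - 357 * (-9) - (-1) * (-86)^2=229388993 /21627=10606.60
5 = 5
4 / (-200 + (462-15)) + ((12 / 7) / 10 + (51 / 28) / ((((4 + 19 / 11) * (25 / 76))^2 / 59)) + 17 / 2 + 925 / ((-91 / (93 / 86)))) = 1719635064562 / 61475675625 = 27.97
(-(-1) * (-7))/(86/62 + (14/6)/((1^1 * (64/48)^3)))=-13888/4705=-2.95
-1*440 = -440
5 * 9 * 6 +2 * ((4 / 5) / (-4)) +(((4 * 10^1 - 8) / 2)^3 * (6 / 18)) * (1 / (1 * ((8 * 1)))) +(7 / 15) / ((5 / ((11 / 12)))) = 396317 / 900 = 440.35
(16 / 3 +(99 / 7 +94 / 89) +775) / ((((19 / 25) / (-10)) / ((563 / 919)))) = -209274137500 / 32634609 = -6412.64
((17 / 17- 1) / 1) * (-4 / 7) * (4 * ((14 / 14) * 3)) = 0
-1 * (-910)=910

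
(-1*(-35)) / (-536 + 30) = -35 / 506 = -0.07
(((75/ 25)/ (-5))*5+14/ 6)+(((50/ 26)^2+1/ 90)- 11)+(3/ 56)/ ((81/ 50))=-5062177/ 638820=-7.92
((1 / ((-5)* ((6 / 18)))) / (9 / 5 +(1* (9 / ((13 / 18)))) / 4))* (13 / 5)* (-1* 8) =2704 / 1065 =2.54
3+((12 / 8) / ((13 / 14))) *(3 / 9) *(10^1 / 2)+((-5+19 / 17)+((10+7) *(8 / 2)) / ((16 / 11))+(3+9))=53535 / 884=60.56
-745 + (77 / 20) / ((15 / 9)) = -74269 / 100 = -742.69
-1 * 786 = -786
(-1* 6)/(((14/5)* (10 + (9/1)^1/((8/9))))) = -120/1127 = -0.11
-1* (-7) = 7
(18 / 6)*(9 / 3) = 9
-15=-15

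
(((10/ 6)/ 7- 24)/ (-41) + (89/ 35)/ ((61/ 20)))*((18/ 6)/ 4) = 74227/ 70028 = 1.06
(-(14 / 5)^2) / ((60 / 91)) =-4459 / 375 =-11.89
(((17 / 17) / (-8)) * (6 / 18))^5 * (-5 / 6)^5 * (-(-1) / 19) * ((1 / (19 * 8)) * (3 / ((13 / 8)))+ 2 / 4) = 790625 / 581156380606464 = 0.00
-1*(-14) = 14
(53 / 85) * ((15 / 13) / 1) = 159 / 221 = 0.72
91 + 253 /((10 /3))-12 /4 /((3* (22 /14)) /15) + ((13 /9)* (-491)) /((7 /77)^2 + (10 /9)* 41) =141.79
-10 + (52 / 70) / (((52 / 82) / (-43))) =-2113 / 35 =-60.37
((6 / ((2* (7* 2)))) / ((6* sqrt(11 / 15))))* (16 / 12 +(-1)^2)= sqrt(165) / 132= 0.10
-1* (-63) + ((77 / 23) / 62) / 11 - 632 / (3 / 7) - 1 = -6043367 / 4278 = -1412.66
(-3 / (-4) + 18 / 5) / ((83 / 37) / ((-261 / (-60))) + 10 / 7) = 1960371 / 876200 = 2.24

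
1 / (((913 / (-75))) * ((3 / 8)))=-200 / 913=-0.22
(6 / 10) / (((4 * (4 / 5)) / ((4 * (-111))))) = -333 / 4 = -83.25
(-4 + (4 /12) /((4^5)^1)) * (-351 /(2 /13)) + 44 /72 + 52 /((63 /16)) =9139.07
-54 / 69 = -18 / 23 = -0.78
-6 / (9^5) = -2 / 19683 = -0.00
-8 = -8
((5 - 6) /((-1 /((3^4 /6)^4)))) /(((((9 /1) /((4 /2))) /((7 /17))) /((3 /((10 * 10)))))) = 1240029 /13600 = 91.18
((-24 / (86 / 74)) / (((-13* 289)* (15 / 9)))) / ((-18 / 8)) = -1184 / 807755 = -0.00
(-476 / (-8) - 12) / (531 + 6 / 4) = 19 / 213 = 0.09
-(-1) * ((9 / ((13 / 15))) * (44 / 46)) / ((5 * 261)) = 66 / 8671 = 0.01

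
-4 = -4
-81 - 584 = -665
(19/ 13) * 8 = 152/ 13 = 11.69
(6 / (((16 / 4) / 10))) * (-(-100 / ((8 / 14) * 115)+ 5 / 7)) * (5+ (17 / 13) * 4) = 2850 / 23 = 123.91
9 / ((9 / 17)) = 17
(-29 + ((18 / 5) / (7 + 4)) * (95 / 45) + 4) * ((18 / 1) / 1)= -24066 / 55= -437.56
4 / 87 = 0.05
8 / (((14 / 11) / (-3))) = -132 / 7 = -18.86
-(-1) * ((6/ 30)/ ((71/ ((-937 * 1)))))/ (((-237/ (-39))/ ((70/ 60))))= -85267/ 168270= -0.51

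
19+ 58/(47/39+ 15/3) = 3430/121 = 28.35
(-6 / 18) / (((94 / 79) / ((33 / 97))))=-869 / 9118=-0.10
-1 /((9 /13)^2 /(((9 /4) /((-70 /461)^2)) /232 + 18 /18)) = -1091721241 /368323200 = -2.96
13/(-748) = -13/748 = -0.02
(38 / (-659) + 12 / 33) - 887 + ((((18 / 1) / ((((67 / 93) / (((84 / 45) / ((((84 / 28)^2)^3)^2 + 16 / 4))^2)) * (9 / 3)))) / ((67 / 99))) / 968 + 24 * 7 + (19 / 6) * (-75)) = -439400338073452957844613 / 459530519722309351250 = -956.19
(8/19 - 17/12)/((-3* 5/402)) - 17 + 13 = 12929/570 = 22.68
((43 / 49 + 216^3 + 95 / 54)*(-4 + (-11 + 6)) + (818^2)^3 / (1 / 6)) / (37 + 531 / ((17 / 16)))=3348783881525375.53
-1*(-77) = 77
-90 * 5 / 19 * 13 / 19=-5850 / 361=-16.20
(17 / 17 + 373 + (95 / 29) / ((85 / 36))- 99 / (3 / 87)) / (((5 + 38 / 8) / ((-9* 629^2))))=343603596012 / 377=911415374.04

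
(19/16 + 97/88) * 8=18.32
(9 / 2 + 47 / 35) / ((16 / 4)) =409 / 280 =1.46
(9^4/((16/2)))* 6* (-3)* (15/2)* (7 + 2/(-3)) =-5609655/8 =-701206.88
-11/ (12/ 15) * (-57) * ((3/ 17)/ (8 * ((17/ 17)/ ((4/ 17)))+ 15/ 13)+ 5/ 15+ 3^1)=81308315/ 31076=2616.43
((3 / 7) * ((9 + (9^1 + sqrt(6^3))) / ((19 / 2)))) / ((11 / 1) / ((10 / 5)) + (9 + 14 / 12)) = 108 * sqrt(6) / 6251 + 324 / 6251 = 0.09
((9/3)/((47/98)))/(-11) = -294/517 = -0.57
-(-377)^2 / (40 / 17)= -2416193 / 40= -60404.82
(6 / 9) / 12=1 / 18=0.06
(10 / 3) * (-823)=-8230 / 3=-2743.33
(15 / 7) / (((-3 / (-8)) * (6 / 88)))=1760 / 21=83.81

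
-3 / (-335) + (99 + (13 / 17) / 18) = 10153763 / 102510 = 99.05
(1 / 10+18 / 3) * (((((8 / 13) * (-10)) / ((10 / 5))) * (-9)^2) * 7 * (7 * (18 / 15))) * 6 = -34863696 / 65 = -536364.55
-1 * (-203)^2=-41209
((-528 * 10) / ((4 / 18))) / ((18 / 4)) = -5280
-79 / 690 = -0.11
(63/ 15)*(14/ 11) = 294/ 55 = 5.35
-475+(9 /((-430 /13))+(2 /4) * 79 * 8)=-159.27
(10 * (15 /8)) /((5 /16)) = 60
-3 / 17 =-0.18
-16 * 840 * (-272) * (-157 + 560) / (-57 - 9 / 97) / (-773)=1832104960 / 54883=33382.01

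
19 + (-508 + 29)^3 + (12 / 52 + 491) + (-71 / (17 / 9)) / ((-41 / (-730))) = -995825628488 / 9061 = -109902398.02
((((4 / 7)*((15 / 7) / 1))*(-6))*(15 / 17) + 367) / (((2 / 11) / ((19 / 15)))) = 62764999 / 24990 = 2511.60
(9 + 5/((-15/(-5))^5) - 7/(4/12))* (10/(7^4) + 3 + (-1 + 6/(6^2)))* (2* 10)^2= -18207140600/1750329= -10402.12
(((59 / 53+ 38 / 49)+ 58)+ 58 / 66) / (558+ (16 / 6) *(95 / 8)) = 5207836 / 50535023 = 0.10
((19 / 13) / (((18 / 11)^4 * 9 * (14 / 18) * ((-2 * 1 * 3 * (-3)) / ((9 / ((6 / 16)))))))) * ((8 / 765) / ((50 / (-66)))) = -6119938 / 11418600375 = -0.00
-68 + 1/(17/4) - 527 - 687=-1281.76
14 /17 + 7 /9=245 /153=1.60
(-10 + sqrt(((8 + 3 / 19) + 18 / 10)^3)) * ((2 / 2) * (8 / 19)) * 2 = 18.04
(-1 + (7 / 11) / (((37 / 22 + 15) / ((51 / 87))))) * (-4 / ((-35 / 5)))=-41620 / 74501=-0.56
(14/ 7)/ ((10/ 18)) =18/ 5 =3.60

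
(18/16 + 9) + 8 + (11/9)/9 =11833/648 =18.26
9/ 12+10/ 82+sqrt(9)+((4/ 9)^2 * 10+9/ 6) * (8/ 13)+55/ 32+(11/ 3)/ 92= 246869125/ 31775328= 7.77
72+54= 126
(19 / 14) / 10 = 19 / 140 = 0.14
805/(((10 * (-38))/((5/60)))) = -161/912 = -0.18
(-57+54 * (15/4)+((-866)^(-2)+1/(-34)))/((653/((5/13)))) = 9273206025/108228400228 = 0.09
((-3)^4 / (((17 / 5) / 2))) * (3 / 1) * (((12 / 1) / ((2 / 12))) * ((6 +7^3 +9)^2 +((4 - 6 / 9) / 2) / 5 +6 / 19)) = 426050053200 / 323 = 1319040412.38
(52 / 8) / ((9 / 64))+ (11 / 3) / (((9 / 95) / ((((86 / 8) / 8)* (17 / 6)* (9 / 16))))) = 1189879 / 9216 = 129.11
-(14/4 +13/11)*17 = -1751/22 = -79.59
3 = 3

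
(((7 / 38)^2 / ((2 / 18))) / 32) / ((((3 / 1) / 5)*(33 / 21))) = 5145 / 508288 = 0.01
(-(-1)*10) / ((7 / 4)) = 40 / 7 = 5.71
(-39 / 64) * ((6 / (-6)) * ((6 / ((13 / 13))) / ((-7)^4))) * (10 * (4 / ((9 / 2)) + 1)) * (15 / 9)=5525 / 115248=0.05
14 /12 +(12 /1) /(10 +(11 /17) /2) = 545 /234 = 2.33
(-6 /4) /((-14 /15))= 45 /28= 1.61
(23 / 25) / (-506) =-1 / 550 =-0.00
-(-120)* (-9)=-1080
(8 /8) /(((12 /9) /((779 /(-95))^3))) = -413.53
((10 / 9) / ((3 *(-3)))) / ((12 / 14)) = -35 / 243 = -0.14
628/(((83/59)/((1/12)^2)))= 9263/2988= 3.10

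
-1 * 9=-9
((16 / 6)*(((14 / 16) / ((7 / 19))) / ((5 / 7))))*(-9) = -399 / 5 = -79.80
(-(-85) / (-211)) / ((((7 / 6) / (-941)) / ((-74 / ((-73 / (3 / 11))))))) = 106540020 / 1186031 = 89.83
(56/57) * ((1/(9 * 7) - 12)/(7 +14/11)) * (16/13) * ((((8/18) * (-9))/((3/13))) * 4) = 17008640/140049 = 121.45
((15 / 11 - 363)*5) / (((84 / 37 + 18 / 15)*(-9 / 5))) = 289.47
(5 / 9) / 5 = 1 / 9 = 0.11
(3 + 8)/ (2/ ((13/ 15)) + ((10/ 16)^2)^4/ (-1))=2399141888/ 498238355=4.82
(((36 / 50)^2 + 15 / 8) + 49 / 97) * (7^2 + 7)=162.32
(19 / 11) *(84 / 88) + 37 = 9353 / 242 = 38.65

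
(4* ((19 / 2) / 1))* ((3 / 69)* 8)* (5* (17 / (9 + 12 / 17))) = 87856 / 759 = 115.75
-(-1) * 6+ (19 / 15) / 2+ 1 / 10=101 / 15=6.73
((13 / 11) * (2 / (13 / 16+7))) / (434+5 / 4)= 1664 / 2393875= 0.00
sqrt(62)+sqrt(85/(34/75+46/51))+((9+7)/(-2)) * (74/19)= -592/19+sqrt(62)+85 * sqrt(5)/24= -15.36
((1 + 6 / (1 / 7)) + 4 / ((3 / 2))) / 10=137 / 30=4.57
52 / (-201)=-0.26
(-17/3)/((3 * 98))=-17/882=-0.02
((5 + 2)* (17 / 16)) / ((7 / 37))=629 / 16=39.31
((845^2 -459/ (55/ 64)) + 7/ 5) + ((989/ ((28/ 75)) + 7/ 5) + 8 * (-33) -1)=1102451809/ 1540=715877.80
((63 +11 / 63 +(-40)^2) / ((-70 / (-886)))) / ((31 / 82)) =24556376 / 441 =55683.39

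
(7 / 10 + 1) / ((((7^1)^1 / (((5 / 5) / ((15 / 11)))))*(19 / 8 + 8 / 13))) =9724 / 163275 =0.06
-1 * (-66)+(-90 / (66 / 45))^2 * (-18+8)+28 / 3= -13641404 / 363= -37579.63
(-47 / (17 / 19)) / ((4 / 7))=-6251 / 68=-91.93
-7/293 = -0.02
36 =36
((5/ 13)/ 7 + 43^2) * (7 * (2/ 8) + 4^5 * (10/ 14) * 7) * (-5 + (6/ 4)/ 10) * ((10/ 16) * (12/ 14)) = -125392793661/ 5096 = -24606121.21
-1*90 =-90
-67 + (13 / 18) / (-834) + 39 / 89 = -88932245 / 1336068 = -66.56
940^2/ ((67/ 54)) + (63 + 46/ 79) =3769774141/ 5293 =712218.81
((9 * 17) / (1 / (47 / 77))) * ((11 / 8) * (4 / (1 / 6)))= 21573 / 7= 3081.86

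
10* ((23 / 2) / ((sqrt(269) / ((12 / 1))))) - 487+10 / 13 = -6321 / 13+1380* sqrt(269) / 269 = -402.09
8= 8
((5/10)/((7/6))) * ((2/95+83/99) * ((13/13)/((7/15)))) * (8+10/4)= 24249/2926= 8.29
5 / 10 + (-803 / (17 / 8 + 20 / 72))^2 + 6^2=111723.82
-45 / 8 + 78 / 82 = -1533 / 328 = -4.67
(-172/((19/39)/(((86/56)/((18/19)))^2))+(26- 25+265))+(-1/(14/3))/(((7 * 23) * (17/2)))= -5476949827/8276688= -661.73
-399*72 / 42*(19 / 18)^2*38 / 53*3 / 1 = -260642 / 159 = -1639.26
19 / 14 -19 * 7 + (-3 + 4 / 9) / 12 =-99683 / 756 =-131.86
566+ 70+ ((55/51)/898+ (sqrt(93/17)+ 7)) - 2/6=sqrt(1581)/17+ 29432903/45798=645.01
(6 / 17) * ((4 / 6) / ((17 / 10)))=40 / 289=0.14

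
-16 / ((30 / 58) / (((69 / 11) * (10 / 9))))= -215.60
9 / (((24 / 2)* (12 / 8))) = 1 / 2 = 0.50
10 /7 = 1.43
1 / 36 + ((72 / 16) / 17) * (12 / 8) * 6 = 1475 / 612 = 2.41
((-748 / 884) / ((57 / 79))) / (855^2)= -869 / 541689525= -0.00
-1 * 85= -85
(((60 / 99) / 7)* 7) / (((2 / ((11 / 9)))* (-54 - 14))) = -5 / 918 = -0.01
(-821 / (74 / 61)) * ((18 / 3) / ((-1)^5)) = 150243 / 37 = 4060.62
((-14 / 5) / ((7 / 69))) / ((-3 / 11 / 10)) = 1012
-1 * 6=-6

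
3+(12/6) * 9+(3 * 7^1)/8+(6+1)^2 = 581/8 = 72.62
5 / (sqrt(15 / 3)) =sqrt(5) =2.24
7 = 7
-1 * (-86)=86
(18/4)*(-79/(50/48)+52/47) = -395154/1175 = -336.30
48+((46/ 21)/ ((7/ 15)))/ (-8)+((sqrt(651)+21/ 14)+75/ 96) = sqrt(651)+77921/ 1568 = 75.21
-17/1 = -17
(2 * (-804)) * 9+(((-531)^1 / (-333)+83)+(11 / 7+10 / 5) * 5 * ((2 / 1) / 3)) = -11169764 / 777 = -14375.50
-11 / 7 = -1.57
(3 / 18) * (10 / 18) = 5 / 54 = 0.09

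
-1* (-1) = 1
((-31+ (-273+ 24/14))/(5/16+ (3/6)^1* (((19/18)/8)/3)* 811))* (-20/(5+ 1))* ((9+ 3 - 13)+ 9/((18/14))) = 36564480/109753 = 333.15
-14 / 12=-7 / 6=-1.17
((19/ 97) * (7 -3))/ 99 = 76/ 9603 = 0.01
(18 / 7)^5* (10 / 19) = 18895680 / 319333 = 59.17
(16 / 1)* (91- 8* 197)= -23760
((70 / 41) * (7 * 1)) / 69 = 490 / 2829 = 0.17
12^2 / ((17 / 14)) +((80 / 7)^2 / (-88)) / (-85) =1086784 / 9163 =118.61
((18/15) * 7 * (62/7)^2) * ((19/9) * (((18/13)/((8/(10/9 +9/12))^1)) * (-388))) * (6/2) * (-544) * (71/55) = 9166652536768/25025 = 366299801.67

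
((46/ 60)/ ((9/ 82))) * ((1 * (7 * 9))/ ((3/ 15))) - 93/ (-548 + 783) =1550956/ 705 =2199.94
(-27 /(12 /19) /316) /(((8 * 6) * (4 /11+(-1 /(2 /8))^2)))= -209 /1213440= -0.00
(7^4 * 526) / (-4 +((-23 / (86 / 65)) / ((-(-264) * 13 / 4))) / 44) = -315408190944 / 999091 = -315695.16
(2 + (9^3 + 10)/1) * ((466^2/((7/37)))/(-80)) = -1488441513/140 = -10631725.09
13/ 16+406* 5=32493/ 16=2030.81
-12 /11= -1.09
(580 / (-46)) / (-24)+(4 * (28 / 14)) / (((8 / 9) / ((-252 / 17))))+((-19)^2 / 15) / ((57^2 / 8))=-28045123 / 211140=-132.83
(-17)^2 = 289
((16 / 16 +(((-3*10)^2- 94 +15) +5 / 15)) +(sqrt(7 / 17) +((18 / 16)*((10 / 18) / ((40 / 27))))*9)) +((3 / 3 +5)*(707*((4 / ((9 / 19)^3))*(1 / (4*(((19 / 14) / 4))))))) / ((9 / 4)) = sqrt(119) / 17 +7433500337 / 139968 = 53109.21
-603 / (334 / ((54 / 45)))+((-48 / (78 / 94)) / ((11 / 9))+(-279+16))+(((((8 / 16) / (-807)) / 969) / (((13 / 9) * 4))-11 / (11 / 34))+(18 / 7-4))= -202138653248439 / 580985565160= -347.92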